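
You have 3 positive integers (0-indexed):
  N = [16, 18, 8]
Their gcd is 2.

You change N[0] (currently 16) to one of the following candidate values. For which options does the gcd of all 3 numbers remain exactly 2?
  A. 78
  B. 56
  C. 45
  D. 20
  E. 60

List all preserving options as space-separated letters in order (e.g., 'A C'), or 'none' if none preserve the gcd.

Old gcd = 2; gcd of others (without N[0]) = 2
New gcd for candidate v: gcd(2, v). Preserves old gcd iff gcd(2, v) = 2.
  Option A: v=78, gcd(2,78)=2 -> preserves
  Option B: v=56, gcd(2,56)=2 -> preserves
  Option C: v=45, gcd(2,45)=1 -> changes
  Option D: v=20, gcd(2,20)=2 -> preserves
  Option E: v=60, gcd(2,60)=2 -> preserves

Answer: A B D E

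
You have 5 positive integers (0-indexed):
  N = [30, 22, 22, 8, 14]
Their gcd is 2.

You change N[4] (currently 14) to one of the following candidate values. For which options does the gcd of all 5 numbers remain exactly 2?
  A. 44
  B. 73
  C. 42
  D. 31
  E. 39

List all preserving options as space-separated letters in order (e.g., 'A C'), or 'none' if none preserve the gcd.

Old gcd = 2; gcd of others (without N[4]) = 2
New gcd for candidate v: gcd(2, v). Preserves old gcd iff gcd(2, v) = 2.
  Option A: v=44, gcd(2,44)=2 -> preserves
  Option B: v=73, gcd(2,73)=1 -> changes
  Option C: v=42, gcd(2,42)=2 -> preserves
  Option D: v=31, gcd(2,31)=1 -> changes
  Option E: v=39, gcd(2,39)=1 -> changes

Answer: A C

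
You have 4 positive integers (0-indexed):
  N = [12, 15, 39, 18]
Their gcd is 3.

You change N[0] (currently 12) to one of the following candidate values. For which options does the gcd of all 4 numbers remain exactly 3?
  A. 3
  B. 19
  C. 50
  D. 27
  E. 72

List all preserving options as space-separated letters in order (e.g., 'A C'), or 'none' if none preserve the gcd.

Answer: A D E

Derivation:
Old gcd = 3; gcd of others (without N[0]) = 3
New gcd for candidate v: gcd(3, v). Preserves old gcd iff gcd(3, v) = 3.
  Option A: v=3, gcd(3,3)=3 -> preserves
  Option B: v=19, gcd(3,19)=1 -> changes
  Option C: v=50, gcd(3,50)=1 -> changes
  Option D: v=27, gcd(3,27)=3 -> preserves
  Option E: v=72, gcd(3,72)=3 -> preserves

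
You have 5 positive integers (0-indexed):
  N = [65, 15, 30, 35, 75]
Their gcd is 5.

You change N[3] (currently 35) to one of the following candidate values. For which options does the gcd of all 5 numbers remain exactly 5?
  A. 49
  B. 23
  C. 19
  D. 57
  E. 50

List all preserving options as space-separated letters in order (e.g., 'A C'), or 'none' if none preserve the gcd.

Old gcd = 5; gcd of others (without N[3]) = 5
New gcd for candidate v: gcd(5, v). Preserves old gcd iff gcd(5, v) = 5.
  Option A: v=49, gcd(5,49)=1 -> changes
  Option B: v=23, gcd(5,23)=1 -> changes
  Option C: v=19, gcd(5,19)=1 -> changes
  Option D: v=57, gcd(5,57)=1 -> changes
  Option E: v=50, gcd(5,50)=5 -> preserves

Answer: E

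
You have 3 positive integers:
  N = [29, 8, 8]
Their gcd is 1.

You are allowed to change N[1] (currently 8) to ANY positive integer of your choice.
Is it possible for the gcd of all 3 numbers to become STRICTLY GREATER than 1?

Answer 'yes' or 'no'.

Current gcd = 1
gcd of all OTHER numbers (without N[1]=8): gcd([29, 8]) = 1
The new gcd after any change is gcd(1, new_value).
This can be at most 1.
Since 1 = old gcd 1, the gcd can only stay the same or decrease.

Answer: no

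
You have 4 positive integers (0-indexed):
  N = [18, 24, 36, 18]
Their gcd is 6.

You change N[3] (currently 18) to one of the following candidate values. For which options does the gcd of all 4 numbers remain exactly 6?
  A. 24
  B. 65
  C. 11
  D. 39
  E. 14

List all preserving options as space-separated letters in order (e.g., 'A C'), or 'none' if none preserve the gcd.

Old gcd = 6; gcd of others (without N[3]) = 6
New gcd for candidate v: gcd(6, v). Preserves old gcd iff gcd(6, v) = 6.
  Option A: v=24, gcd(6,24)=6 -> preserves
  Option B: v=65, gcd(6,65)=1 -> changes
  Option C: v=11, gcd(6,11)=1 -> changes
  Option D: v=39, gcd(6,39)=3 -> changes
  Option E: v=14, gcd(6,14)=2 -> changes

Answer: A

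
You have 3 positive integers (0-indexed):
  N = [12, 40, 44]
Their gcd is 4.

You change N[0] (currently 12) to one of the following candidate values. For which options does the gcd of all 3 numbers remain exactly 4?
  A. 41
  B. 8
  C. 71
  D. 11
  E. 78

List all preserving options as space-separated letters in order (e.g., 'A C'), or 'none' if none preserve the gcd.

Old gcd = 4; gcd of others (without N[0]) = 4
New gcd for candidate v: gcd(4, v). Preserves old gcd iff gcd(4, v) = 4.
  Option A: v=41, gcd(4,41)=1 -> changes
  Option B: v=8, gcd(4,8)=4 -> preserves
  Option C: v=71, gcd(4,71)=1 -> changes
  Option D: v=11, gcd(4,11)=1 -> changes
  Option E: v=78, gcd(4,78)=2 -> changes

Answer: B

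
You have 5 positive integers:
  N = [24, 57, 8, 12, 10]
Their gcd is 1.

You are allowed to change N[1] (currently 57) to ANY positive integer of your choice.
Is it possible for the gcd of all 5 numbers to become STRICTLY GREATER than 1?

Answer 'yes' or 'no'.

Answer: yes

Derivation:
Current gcd = 1
gcd of all OTHER numbers (without N[1]=57): gcd([24, 8, 12, 10]) = 2
The new gcd after any change is gcd(2, new_value).
This can be at most 2.
Since 2 > old gcd 1, the gcd CAN increase (e.g., set N[1] = 2).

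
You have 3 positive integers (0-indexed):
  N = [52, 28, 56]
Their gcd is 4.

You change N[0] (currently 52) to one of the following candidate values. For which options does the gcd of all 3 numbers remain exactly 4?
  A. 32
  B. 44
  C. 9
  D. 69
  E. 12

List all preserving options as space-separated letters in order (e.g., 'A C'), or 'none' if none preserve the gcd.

Old gcd = 4; gcd of others (without N[0]) = 28
New gcd for candidate v: gcd(28, v). Preserves old gcd iff gcd(28, v) = 4.
  Option A: v=32, gcd(28,32)=4 -> preserves
  Option B: v=44, gcd(28,44)=4 -> preserves
  Option C: v=9, gcd(28,9)=1 -> changes
  Option D: v=69, gcd(28,69)=1 -> changes
  Option E: v=12, gcd(28,12)=4 -> preserves

Answer: A B E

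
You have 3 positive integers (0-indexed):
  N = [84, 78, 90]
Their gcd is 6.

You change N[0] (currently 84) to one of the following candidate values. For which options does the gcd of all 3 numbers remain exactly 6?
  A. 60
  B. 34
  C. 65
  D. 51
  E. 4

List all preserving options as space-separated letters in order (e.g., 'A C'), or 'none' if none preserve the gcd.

Old gcd = 6; gcd of others (without N[0]) = 6
New gcd for candidate v: gcd(6, v). Preserves old gcd iff gcd(6, v) = 6.
  Option A: v=60, gcd(6,60)=6 -> preserves
  Option B: v=34, gcd(6,34)=2 -> changes
  Option C: v=65, gcd(6,65)=1 -> changes
  Option D: v=51, gcd(6,51)=3 -> changes
  Option E: v=4, gcd(6,4)=2 -> changes

Answer: A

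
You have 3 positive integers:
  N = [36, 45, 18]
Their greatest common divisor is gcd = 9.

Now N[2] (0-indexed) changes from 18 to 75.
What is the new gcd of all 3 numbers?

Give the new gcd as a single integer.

Answer: 3

Derivation:
Numbers: [36, 45, 18], gcd = 9
Change: index 2, 18 -> 75
gcd of the OTHER numbers (without index 2): gcd([36, 45]) = 9
New gcd = gcd(g_others, new_val) = gcd(9, 75) = 3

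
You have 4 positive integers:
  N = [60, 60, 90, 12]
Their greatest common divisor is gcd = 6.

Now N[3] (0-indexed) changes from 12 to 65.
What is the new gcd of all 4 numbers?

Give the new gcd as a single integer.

Answer: 5

Derivation:
Numbers: [60, 60, 90, 12], gcd = 6
Change: index 3, 12 -> 65
gcd of the OTHER numbers (without index 3): gcd([60, 60, 90]) = 30
New gcd = gcd(g_others, new_val) = gcd(30, 65) = 5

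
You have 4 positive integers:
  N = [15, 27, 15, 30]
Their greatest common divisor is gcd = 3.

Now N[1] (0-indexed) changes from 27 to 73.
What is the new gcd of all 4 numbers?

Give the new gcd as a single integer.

Numbers: [15, 27, 15, 30], gcd = 3
Change: index 1, 27 -> 73
gcd of the OTHER numbers (without index 1): gcd([15, 15, 30]) = 15
New gcd = gcd(g_others, new_val) = gcd(15, 73) = 1

Answer: 1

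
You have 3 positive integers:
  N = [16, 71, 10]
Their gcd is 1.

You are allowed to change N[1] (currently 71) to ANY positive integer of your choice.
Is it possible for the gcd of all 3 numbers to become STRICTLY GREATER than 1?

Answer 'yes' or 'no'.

Answer: yes

Derivation:
Current gcd = 1
gcd of all OTHER numbers (without N[1]=71): gcd([16, 10]) = 2
The new gcd after any change is gcd(2, new_value).
This can be at most 2.
Since 2 > old gcd 1, the gcd CAN increase (e.g., set N[1] = 2).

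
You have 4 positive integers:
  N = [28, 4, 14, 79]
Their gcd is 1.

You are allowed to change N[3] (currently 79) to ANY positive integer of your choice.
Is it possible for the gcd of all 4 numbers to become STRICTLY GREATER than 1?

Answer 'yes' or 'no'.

Answer: yes

Derivation:
Current gcd = 1
gcd of all OTHER numbers (without N[3]=79): gcd([28, 4, 14]) = 2
The new gcd after any change is gcd(2, new_value).
This can be at most 2.
Since 2 > old gcd 1, the gcd CAN increase (e.g., set N[3] = 2).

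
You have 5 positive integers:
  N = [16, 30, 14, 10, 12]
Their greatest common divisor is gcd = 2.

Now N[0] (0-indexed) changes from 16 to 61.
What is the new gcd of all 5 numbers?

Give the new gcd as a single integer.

Answer: 1

Derivation:
Numbers: [16, 30, 14, 10, 12], gcd = 2
Change: index 0, 16 -> 61
gcd of the OTHER numbers (without index 0): gcd([30, 14, 10, 12]) = 2
New gcd = gcd(g_others, new_val) = gcd(2, 61) = 1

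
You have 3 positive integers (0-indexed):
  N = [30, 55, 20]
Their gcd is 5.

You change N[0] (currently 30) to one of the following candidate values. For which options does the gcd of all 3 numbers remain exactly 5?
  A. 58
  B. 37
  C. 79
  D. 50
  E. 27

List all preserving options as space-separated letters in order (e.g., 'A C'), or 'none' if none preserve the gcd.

Old gcd = 5; gcd of others (without N[0]) = 5
New gcd for candidate v: gcd(5, v). Preserves old gcd iff gcd(5, v) = 5.
  Option A: v=58, gcd(5,58)=1 -> changes
  Option B: v=37, gcd(5,37)=1 -> changes
  Option C: v=79, gcd(5,79)=1 -> changes
  Option D: v=50, gcd(5,50)=5 -> preserves
  Option E: v=27, gcd(5,27)=1 -> changes

Answer: D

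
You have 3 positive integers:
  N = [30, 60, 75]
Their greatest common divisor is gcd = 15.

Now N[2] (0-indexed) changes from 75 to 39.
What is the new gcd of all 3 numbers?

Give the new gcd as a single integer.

Numbers: [30, 60, 75], gcd = 15
Change: index 2, 75 -> 39
gcd of the OTHER numbers (without index 2): gcd([30, 60]) = 30
New gcd = gcd(g_others, new_val) = gcd(30, 39) = 3

Answer: 3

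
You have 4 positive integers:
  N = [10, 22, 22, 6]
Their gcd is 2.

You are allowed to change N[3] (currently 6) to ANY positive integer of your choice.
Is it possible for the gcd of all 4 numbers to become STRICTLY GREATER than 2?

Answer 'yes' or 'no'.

Answer: no

Derivation:
Current gcd = 2
gcd of all OTHER numbers (without N[3]=6): gcd([10, 22, 22]) = 2
The new gcd after any change is gcd(2, new_value).
This can be at most 2.
Since 2 = old gcd 2, the gcd can only stay the same or decrease.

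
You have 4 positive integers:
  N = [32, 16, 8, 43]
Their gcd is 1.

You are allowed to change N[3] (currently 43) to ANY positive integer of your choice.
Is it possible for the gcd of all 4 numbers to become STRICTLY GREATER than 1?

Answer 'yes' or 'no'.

Answer: yes

Derivation:
Current gcd = 1
gcd of all OTHER numbers (without N[3]=43): gcd([32, 16, 8]) = 8
The new gcd after any change is gcd(8, new_value).
This can be at most 8.
Since 8 > old gcd 1, the gcd CAN increase (e.g., set N[3] = 8).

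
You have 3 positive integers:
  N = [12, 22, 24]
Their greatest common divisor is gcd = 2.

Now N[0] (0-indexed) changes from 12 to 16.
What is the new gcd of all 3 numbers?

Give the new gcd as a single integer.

Answer: 2

Derivation:
Numbers: [12, 22, 24], gcd = 2
Change: index 0, 12 -> 16
gcd of the OTHER numbers (without index 0): gcd([22, 24]) = 2
New gcd = gcd(g_others, new_val) = gcd(2, 16) = 2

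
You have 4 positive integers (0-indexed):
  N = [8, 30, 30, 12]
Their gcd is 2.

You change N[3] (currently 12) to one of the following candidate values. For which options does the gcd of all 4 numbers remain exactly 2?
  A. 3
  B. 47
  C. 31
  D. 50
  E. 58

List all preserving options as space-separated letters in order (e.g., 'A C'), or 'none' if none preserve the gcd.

Old gcd = 2; gcd of others (without N[3]) = 2
New gcd for candidate v: gcd(2, v). Preserves old gcd iff gcd(2, v) = 2.
  Option A: v=3, gcd(2,3)=1 -> changes
  Option B: v=47, gcd(2,47)=1 -> changes
  Option C: v=31, gcd(2,31)=1 -> changes
  Option D: v=50, gcd(2,50)=2 -> preserves
  Option E: v=58, gcd(2,58)=2 -> preserves

Answer: D E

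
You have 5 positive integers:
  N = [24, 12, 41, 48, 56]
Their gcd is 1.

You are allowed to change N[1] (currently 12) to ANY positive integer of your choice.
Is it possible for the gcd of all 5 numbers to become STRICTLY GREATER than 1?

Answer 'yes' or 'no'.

Current gcd = 1
gcd of all OTHER numbers (without N[1]=12): gcd([24, 41, 48, 56]) = 1
The new gcd after any change is gcd(1, new_value).
This can be at most 1.
Since 1 = old gcd 1, the gcd can only stay the same or decrease.

Answer: no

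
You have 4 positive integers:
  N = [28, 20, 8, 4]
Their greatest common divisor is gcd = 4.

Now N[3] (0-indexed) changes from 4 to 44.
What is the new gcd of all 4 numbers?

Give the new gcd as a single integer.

Numbers: [28, 20, 8, 4], gcd = 4
Change: index 3, 4 -> 44
gcd of the OTHER numbers (without index 3): gcd([28, 20, 8]) = 4
New gcd = gcd(g_others, new_val) = gcd(4, 44) = 4

Answer: 4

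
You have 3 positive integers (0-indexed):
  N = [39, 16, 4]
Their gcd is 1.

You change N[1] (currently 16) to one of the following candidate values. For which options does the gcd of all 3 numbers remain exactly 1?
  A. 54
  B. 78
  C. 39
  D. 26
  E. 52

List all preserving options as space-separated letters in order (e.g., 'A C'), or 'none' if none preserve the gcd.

Old gcd = 1; gcd of others (without N[1]) = 1
New gcd for candidate v: gcd(1, v). Preserves old gcd iff gcd(1, v) = 1.
  Option A: v=54, gcd(1,54)=1 -> preserves
  Option B: v=78, gcd(1,78)=1 -> preserves
  Option C: v=39, gcd(1,39)=1 -> preserves
  Option D: v=26, gcd(1,26)=1 -> preserves
  Option E: v=52, gcd(1,52)=1 -> preserves

Answer: A B C D E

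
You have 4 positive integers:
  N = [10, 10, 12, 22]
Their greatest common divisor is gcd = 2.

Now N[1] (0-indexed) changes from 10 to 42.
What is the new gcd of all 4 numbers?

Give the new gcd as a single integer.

Numbers: [10, 10, 12, 22], gcd = 2
Change: index 1, 10 -> 42
gcd of the OTHER numbers (without index 1): gcd([10, 12, 22]) = 2
New gcd = gcd(g_others, new_val) = gcd(2, 42) = 2

Answer: 2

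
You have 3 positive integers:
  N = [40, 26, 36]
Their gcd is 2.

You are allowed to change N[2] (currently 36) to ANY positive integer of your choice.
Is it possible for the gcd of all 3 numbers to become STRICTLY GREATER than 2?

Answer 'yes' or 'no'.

Current gcd = 2
gcd of all OTHER numbers (without N[2]=36): gcd([40, 26]) = 2
The new gcd after any change is gcd(2, new_value).
This can be at most 2.
Since 2 = old gcd 2, the gcd can only stay the same or decrease.

Answer: no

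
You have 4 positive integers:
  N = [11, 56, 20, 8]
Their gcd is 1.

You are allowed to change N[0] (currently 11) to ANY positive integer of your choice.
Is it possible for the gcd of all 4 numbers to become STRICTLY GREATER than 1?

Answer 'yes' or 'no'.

Answer: yes

Derivation:
Current gcd = 1
gcd of all OTHER numbers (without N[0]=11): gcd([56, 20, 8]) = 4
The new gcd after any change is gcd(4, new_value).
This can be at most 4.
Since 4 > old gcd 1, the gcd CAN increase (e.g., set N[0] = 4).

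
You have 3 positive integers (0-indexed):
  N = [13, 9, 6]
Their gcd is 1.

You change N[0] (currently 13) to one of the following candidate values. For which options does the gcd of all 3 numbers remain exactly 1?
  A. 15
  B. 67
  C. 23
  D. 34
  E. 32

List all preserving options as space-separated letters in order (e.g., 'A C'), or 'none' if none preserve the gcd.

Answer: B C D E

Derivation:
Old gcd = 1; gcd of others (without N[0]) = 3
New gcd for candidate v: gcd(3, v). Preserves old gcd iff gcd(3, v) = 1.
  Option A: v=15, gcd(3,15)=3 -> changes
  Option B: v=67, gcd(3,67)=1 -> preserves
  Option C: v=23, gcd(3,23)=1 -> preserves
  Option D: v=34, gcd(3,34)=1 -> preserves
  Option E: v=32, gcd(3,32)=1 -> preserves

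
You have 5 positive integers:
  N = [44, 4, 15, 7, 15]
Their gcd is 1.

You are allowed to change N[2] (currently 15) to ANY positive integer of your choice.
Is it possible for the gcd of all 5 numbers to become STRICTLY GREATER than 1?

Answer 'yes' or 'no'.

Current gcd = 1
gcd of all OTHER numbers (without N[2]=15): gcd([44, 4, 7, 15]) = 1
The new gcd after any change is gcd(1, new_value).
This can be at most 1.
Since 1 = old gcd 1, the gcd can only stay the same or decrease.

Answer: no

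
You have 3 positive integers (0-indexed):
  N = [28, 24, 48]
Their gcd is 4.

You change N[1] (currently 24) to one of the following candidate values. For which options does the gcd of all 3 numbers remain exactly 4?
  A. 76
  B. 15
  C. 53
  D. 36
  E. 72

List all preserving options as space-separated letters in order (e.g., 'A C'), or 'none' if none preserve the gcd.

Old gcd = 4; gcd of others (without N[1]) = 4
New gcd for candidate v: gcd(4, v). Preserves old gcd iff gcd(4, v) = 4.
  Option A: v=76, gcd(4,76)=4 -> preserves
  Option B: v=15, gcd(4,15)=1 -> changes
  Option C: v=53, gcd(4,53)=1 -> changes
  Option D: v=36, gcd(4,36)=4 -> preserves
  Option E: v=72, gcd(4,72)=4 -> preserves

Answer: A D E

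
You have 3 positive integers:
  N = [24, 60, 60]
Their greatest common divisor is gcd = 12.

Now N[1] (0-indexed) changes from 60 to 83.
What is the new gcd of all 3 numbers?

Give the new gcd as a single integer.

Answer: 1

Derivation:
Numbers: [24, 60, 60], gcd = 12
Change: index 1, 60 -> 83
gcd of the OTHER numbers (without index 1): gcd([24, 60]) = 12
New gcd = gcd(g_others, new_val) = gcd(12, 83) = 1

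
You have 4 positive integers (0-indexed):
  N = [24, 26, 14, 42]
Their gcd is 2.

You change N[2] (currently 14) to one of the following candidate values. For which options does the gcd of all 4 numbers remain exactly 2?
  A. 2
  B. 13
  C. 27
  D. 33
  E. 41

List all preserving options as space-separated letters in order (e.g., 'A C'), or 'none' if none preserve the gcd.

Old gcd = 2; gcd of others (without N[2]) = 2
New gcd for candidate v: gcd(2, v). Preserves old gcd iff gcd(2, v) = 2.
  Option A: v=2, gcd(2,2)=2 -> preserves
  Option B: v=13, gcd(2,13)=1 -> changes
  Option C: v=27, gcd(2,27)=1 -> changes
  Option D: v=33, gcd(2,33)=1 -> changes
  Option E: v=41, gcd(2,41)=1 -> changes

Answer: A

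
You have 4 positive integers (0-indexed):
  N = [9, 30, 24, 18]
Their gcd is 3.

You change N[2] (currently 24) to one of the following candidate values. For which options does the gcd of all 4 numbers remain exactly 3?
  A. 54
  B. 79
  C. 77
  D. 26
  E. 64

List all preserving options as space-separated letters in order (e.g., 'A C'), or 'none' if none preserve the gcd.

Old gcd = 3; gcd of others (without N[2]) = 3
New gcd for candidate v: gcd(3, v). Preserves old gcd iff gcd(3, v) = 3.
  Option A: v=54, gcd(3,54)=3 -> preserves
  Option B: v=79, gcd(3,79)=1 -> changes
  Option C: v=77, gcd(3,77)=1 -> changes
  Option D: v=26, gcd(3,26)=1 -> changes
  Option E: v=64, gcd(3,64)=1 -> changes

Answer: A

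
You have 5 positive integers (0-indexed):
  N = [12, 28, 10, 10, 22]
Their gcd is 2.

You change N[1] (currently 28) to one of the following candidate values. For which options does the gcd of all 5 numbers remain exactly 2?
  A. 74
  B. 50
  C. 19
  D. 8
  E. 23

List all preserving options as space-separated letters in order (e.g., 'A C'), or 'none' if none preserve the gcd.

Old gcd = 2; gcd of others (without N[1]) = 2
New gcd for candidate v: gcd(2, v). Preserves old gcd iff gcd(2, v) = 2.
  Option A: v=74, gcd(2,74)=2 -> preserves
  Option B: v=50, gcd(2,50)=2 -> preserves
  Option C: v=19, gcd(2,19)=1 -> changes
  Option D: v=8, gcd(2,8)=2 -> preserves
  Option E: v=23, gcd(2,23)=1 -> changes

Answer: A B D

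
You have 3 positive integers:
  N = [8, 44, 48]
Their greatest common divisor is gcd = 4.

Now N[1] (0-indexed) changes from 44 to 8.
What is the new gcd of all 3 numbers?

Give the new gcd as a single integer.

Numbers: [8, 44, 48], gcd = 4
Change: index 1, 44 -> 8
gcd of the OTHER numbers (without index 1): gcd([8, 48]) = 8
New gcd = gcd(g_others, new_val) = gcd(8, 8) = 8

Answer: 8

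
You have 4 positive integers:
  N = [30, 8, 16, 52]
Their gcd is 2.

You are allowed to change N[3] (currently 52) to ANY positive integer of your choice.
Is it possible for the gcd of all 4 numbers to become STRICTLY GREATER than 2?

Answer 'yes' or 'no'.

Answer: no

Derivation:
Current gcd = 2
gcd of all OTHER numbers (without N[3]=52): gcd([30, 8, 16]) = 2
The new gcd after any change is gcd(2, new_value).
This can be at most 2.
Since 2 = old gcd 2, the gcd can only stay the same or decrease.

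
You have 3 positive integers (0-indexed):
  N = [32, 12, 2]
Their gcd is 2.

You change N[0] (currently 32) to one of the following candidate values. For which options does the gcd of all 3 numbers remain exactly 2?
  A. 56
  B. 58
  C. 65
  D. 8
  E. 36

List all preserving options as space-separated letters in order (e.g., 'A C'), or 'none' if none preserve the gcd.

Answer: A B D E

Derivation:
Old gcd = 2; gcd of others (without N[0]) = 2
New gcd for candidate v: gcd(2, v). Preserves old gcd iff gcd(2, v) = 2.
  Option A: v=56, gcd(2,56)=2 -> preserves
  Option B: v=58, gcd(2,58)=2 -> preserves
  Option C: v=65, gcd(2,65)=1 -> changes
  Option D: v=8, gcd(2,8)=2 -> preserves
  Option E: v=36, gcd(2,36)=2 -> preserves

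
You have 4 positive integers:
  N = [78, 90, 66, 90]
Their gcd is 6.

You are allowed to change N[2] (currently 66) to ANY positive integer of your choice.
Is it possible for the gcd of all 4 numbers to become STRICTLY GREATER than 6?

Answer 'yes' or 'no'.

Answer: no

Derivation:
Current gcd = 6
gcd of all OTHER numbers (without N[2]=66): gcd([78, 90, 90]) = 6
The new gcd after any change is gcd(6, new_value).
This can be at most 6.
Since 6 = old gcd 6, the gcd can only stay the same or decrease.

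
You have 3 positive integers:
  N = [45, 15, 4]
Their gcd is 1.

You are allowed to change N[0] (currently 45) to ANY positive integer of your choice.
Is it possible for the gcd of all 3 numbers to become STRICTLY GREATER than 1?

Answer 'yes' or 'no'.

Answer: no

Derivation:
Current gcd = 1
gcd of all OTHER numbers (without N[0]=45): gcd([15, 4]) = 1
The new gcd after any change is gcd(1, new_value).
This can be at most 1.
Since 1 = old gcd 1, the gcd can only stay the same or decrease.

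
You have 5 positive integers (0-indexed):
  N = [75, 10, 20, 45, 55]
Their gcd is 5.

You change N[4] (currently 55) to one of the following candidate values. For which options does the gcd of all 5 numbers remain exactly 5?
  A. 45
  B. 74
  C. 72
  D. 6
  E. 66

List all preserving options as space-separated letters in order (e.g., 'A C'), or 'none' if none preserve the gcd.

Old gcd = 5; gcd of others (without N[4]) = 5
New gcd for candidate v: gcd(5, v). Preserves old gcd iff gcd(5, v) = 5.
  Option A: v=45, gcd(5,45)=5 -> preserves
  Option B: v=74, gcd(5,74)=1 -> changes
  Option C: v=72, gcd(5,72)=1 -> changes
  Option D: v=6, gcd(5,6)=1 -> changes
  Option E: v=66, gcd(5,66)=1 -> changes

Answer: A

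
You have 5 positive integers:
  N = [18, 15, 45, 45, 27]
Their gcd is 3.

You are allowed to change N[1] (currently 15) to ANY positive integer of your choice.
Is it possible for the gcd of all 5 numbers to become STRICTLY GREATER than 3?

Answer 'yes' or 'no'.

Current gcd = 3
gcd of all OTHER numbers (without N[1]=15): gcd([18, 45, 45, 27]) = 9
The new gcd after any change is gcd(9, new_value).
This can be at most 9.
Since 9 > old gcd 3, the gcd CAN increase (e.g., set N[1] = 9).

Answer: yes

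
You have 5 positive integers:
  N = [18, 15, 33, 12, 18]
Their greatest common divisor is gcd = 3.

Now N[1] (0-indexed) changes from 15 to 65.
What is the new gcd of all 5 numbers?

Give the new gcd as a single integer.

Numbers: [18, 15, 33, 12, 18], gcd = 3
Change: index 1, 15 -> 65
gcd of the OTHER numbers (without index 1): gcd([18, 33, 12, 18]) = 3
New gcd = gcd(g_others, new_val) = gcd(3, 65) = 1

Answer: 1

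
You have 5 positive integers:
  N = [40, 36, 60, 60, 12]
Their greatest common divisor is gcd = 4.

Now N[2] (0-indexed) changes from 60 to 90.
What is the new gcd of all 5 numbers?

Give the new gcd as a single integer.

Answer: 2

Derivation:
Numbers: [40, 36, 60, 60, 12], gcd = 4
Change: index 2, 60 -> 90
gcd of the OTHER numbers (without index 2): gcd([40, 36, 60, 12]) = 4
New gcd = gcd(g_others, new_val) = gcd(4, 90) = 2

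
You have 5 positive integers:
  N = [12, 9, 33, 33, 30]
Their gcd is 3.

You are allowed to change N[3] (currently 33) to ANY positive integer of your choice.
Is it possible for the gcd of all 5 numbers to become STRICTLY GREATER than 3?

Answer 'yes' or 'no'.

Answer: no

Derivation:
Current gcd = 3
gcd of all OTHER numbers (without N[3]=33): gcd([12, 9, 33, 30]) = 3
The new gcd after any change is gcd(3, new_value).
This can be at most 3.
Since 3 = old gcd 3, the gcd can only stay the same or decrease.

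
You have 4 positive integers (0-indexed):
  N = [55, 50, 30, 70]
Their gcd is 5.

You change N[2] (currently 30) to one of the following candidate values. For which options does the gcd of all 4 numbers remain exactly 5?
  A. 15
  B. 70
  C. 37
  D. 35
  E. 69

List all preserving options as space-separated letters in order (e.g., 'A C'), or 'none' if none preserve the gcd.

Answer: A B D

Derivation:
Old gcd = 5; gcd of others (without N[2]) = 5
New gcd for candidate v: gcd(5, v). Preserves old gcd iff gcd(5, v) = 5.
  Option A: v=15, gcd(5,15)=5 -> preserves
  Option B: v=70, gcd(5,70)=5 -> preserves
  Option C: v=37, gcd(5,37)=1 -> changes
  Option D: v=35, gcd(5,35)=5 -> preserves
  Option E: v=69, gcd(5,69)=1 -> changes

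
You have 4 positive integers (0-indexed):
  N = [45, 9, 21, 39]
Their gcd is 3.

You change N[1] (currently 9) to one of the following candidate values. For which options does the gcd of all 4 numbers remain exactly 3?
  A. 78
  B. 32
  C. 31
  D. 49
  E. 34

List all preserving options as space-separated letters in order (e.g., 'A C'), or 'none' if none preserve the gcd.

Old gcd = 3; gcd of others (without N[1]) = 3
New gcd for candidate v: gcd(3, v). Preserves old gcd iff gcd(3, v) = 3.
  Option A: v=78, gcd(3,78)=3 -> preserves
  Option B: v=32, gcd(3,32)=1 -> changes
  Option C: v=31, gcd(3,31)=1 -> changes
  Option D: v=49, gcd(3,49)=1 -> changes
  Option E: v=34, gcd(3,34)=1 -> changes

Answer: A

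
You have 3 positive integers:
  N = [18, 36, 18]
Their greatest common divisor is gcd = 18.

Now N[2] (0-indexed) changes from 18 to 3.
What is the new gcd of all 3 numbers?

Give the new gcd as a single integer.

Numbers: [18, 36, 18], gcd = 18
Change: index 2, 18 -> 3
gcd of the OTHER numbers (without index 2): gcd([18, 36]) = 18
New gcd = gcd(g_others, new_val) = gcd(18, 3) = 3

Answer: 3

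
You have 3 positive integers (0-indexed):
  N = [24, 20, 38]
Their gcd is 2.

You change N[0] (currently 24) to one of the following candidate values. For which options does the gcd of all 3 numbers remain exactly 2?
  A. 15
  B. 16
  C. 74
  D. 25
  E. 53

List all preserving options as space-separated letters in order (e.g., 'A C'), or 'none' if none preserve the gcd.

Answer: B C

Derivation:
Old gcd = 2; gcd of others (without N[0]) = 2
New gcd for candidate v: gcd(2, v). Preserves old gcd iff gcd(2, v) = 2.
  Option A: v=15, gcd(2,15)=1 -> changes
  Option B: v=16, gcd(2,16)=2 -> preserves
  Option C: v=74, gcd(2,74)=2 -> preserves
  Option D: v=25, gcd(2,25)=1 -> changes
  Option E: v=53, gcd(2,53)=1 -> changes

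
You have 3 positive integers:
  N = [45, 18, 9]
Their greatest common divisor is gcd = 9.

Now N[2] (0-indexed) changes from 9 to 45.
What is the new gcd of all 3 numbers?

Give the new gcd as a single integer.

Numbers: [45, 18, 9], gcd = 9
Change: index 2, 9 -> 45
gcd of the OTHER numbers (without index 2): gcd([45, 18]) = 9
New gcd = gcd(g_others, new_val) = gcd(9, 45) = 9

Answer: 9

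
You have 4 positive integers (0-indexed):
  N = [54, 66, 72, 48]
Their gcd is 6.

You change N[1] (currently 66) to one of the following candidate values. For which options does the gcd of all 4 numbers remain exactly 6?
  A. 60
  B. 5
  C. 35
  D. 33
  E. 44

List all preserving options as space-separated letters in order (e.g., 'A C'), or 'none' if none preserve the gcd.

Answer: A

Derivation:
Old gcd = 6; gcd of others (without N[1]) = 6
New gcd for candidate v: gcd(6, v). Preserves old gcd iff gcd(6, v) = 6.
  Option A: v=60, gcd(6,60)=6 -> preserves
  Option B: v=5, gcd(6,5)=1 -> changes
  Option C: v=35, gcd(6,35)=1 -> changes
  Option D: v=33, gcd(6,33)=3 -> changes
  Option E: v=44, gcd(6,44)=2 -> changes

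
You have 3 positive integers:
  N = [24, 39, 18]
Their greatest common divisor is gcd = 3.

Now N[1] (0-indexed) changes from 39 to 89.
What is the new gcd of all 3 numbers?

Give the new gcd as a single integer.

Numbers: [24, 39, 18], gcd = 3
Change: index 1, 39 -> 89
gcd of the OTHER numbers (without index 1): gcd([24, 18]) = 6
New gcd = gcd(g_others, new_val) = gcd(6, 89) = 1

Answer: 1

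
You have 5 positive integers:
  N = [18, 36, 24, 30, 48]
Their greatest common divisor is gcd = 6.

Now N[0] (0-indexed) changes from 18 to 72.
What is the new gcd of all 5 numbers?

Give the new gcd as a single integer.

Numbers: [18, 36, 24, 30, 48], gcd = 6
Change: index 0, 18 -> 72
gcd of the OTHER numbers (without index 0): gcd([36, 24, 30, 48]) = 6
New gcd = gcd(g_others, new_val) = gcd(6, 72) = 6

Answer: 6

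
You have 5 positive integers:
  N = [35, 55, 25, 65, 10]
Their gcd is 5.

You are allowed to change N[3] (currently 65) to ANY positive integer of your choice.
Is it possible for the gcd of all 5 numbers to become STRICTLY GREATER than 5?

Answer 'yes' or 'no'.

Current gcd = 5
gcd of all OTHER numbers (without N[3]=65): gcd([35, 55, 25, 10]) = 5
The new gcd after any change is gcd(5, new_value).
This can be at most 5.
Since 5 = old gcd 5, the gcd can only stay the same or decrease.

Answer: no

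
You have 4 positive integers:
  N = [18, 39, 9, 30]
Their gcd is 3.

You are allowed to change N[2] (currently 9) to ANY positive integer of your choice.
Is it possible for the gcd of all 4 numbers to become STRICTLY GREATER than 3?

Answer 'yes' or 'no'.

Answer: no

Derivation:
Current gcd = 3
gcd of all OTHER numbers (without N[2]=9): gcd([18, 39, 30]) = 3
The new gcd after any change is gcd(3, new_value).
This can be at most 3.
Since 3 = old gcd 3, the gcd can only stay the same or decrease.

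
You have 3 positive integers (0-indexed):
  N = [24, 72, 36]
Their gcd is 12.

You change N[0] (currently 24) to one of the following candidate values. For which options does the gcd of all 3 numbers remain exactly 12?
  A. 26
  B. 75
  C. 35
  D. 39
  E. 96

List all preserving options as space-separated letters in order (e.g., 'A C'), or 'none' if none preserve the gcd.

Answer: E

Derivation:
Old gcd = 12; gcd of others (without N[0]) = 36
New gcd for candidate v: gcd(36, v). Preserves old gcd iff gcd(36, v) = 12.
  Option A: v=26, gcd(36,26)=2 -> changes
  Option B: v=75, gcd(36,75)=3 -> changes
  Option C: v=35, gcd(36,35)=1 -> changes
  Option D: v=39, gcd(36,39)=3 -> changes
  Option E: v=96, gcd(36,96)=12 -> preserves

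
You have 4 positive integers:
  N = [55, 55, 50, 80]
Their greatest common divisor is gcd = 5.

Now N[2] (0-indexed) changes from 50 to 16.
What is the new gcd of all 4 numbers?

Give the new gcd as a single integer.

Answer: 1

Derivation:
Numbers: [55, 55, 50, 80], gcd = 5
Change: index 2, 50 -> 16
gcd of the OTHER numbers (without index 2): gcd([55, 55, 80]) = 5
New gcd = gcd(g_others, new_val) = gcd(5, 16) = 1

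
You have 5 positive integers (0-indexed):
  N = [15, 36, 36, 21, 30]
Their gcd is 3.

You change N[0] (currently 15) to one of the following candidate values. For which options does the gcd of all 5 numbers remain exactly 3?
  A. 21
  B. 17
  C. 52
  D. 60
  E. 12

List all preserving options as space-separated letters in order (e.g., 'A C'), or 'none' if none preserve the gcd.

Old gcd = 3; gcd of others (without N[0]) = 3
New gcd for candidate v: gcd(3, v). Preserves old gcd iff gcd(3, v) = 3.
  Option A: v=21, gcd(3,21)=3 -> preserves
  Option B: v=17, gcd(3,17)=1 -> changes
  Option C: v=52, gcd(3,52)=1 -> changes
  Option D: v=60, gcd(3,60)=3 -> preserves
  Option E: v=12, gcd(3,12)=3 -> preserves

Answer: A D E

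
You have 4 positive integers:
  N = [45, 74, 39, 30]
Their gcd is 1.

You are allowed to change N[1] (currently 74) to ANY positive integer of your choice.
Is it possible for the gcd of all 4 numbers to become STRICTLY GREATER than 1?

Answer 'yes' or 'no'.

Answer: yes

Derivation:
Current gcd = 1
gcd of all OTHER numbers (without N[1]=74): gcd([45, 39, 30]) = 3
The new gcd after any change is gcd(3, new_value).
This can be at most 3.
Since 3 > old gcd 1, the gcd CAN increase (e.g., set N[1] = 3).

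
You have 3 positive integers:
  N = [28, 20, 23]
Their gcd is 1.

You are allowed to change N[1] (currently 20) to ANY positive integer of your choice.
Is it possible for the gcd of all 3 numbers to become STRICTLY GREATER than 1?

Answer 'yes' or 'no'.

Current gcd = 1
gcd of all OTHER numbers (without N[1]=20): gcd([28, 23]) = 1
The new gcd after any change is gcd(1, new_value).
This can be at most 1.
Since 1 = old gcd 1, the gcd can only stay the same or decrease.

Answer: no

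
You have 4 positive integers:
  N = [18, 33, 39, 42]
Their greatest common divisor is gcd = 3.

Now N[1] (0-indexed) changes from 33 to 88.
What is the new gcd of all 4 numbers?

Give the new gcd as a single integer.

Answer: 1

Derivation:
Numbers: [18, 33, 39, 42], gcd = 3
Change: index 1, 33 -> 88
gcd of the OTHER numbers (without index 1): gcd([18, 39, 42]) = 3
New gcd = gcd(g_others, new_val) = gcd(3, 88) = 1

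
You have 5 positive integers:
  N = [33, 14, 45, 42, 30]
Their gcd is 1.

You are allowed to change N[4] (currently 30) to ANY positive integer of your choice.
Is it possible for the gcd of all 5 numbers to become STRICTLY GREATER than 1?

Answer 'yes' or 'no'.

Current gcd = 1
gcd of all OTHER numbers (without N[4]=30): gcd([33, 14, 45, 42]) = 1
The new gcd after any change is gcd(1, new_value).
This can be at most 1.
Since 1 = old gcd 1, the gcd can only stay the same or decrease.

Answer: no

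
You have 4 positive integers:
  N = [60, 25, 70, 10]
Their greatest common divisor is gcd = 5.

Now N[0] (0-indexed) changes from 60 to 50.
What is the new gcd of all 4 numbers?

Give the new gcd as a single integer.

Numbers: [60, 25, 70, 10], gcd = 5
Change: index 0, 60 -> 50
gcd of the OTHER numbers (without index 0): gcd([25, 70, 10]) = 5
New gcd = gcd(g_others, new_val) = gcd(5, 50) = 5

Answer: 5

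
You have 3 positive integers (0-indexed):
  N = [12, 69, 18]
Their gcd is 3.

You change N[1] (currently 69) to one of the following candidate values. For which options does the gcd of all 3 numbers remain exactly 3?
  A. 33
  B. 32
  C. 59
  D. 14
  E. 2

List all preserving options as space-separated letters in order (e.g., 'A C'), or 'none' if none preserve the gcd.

Answer: A

Derivation:
Old gcd = 3; gcd of others (without N[1]) = 6
New gcd for candidate v: gcd(6, v). Preserves old gcd iff gcd(6, v) = 3.
  Option A: v=33, gcd(6,33)=3 -> preserves
  Option B: v=32, gcd(6,32)=2 -> changes
  Option C: v=59, gcd(6,59)=1 -> changes
  Option D: v=14, gcd(6,14)=2 -> changes
  Option E: v=2, gcd(6,2)=2 -> changes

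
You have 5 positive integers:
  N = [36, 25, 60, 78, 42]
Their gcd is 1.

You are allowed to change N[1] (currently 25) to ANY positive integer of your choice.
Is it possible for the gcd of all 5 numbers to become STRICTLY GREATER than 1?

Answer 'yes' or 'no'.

Answer: yes

Derivation:
Current gcd = 1
gcd of all OTHER numbers (without N[1]=25): gcd([36, 60, 78, 42]) = 6
The new gcd after any change is gcd(6, new_value).
This can be at most 6.
Since 6 > old gcd 1, the gcd CAN increase (e.g., set N[1] = 6).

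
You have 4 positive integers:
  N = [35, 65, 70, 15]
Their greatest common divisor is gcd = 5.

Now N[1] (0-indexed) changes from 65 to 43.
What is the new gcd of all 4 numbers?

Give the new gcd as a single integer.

Numbers: [35, 65, 70, 15], gcd = 5
Change: index 1, 65 -> 43
gcd of the OTHER numbers (without index 1): gcd([35, 70, 15]) = 5
New gcd = gcd(g_others, new_val) = gcd(5, 43) = 1

Answer: 1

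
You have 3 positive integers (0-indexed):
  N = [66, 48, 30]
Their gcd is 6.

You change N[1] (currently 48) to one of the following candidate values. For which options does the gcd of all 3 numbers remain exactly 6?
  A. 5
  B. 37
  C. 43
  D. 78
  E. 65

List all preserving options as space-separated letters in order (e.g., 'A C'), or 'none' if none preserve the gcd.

Answer: D

Derivation:
Old gcd = 6; gcd of others (without N[1]) = 6
New gcd for candidate v: gcd(6, v). Preserves old gcd iff gcd(6, v) = 6.
  Option A: v=5, gcd(6,5)=1 -> changes
  Option B: v=37, gcd(6,37)=1 -> changes
  Option C: v=43, gcd(6,43)=1 -> changes
  Option D: v=78, gcd(6,78)=6 -> preserves
  Option E: v=65, gcd(6,65)=1 -> changes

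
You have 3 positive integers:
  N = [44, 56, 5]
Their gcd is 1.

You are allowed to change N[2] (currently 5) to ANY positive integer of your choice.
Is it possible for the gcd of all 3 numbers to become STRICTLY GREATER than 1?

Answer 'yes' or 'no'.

Current gcd = 1
gcd of all OTHER numbers (without N[2]=5): gcd([44, 56]) = 4
The new gcd after any change is gcd(4, new_value).
This can be at most 4.
Since 4 > old gcd 1, the gcd CAN increase (e.g., set N[2] = 4).

Answer: yes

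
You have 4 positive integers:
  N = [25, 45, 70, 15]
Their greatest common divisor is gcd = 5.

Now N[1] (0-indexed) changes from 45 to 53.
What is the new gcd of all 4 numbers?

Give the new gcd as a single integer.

Numbers: [25, 45, 70, 15], gcd = 5
Change: index 1, 45 -> 53
gcd of the OTHER numbers (without index 1): gcd([25, 70, 15]) = 5
New gcd = gcd(g_others, new_val) = gcd(5, 53) = 1

Answer: 1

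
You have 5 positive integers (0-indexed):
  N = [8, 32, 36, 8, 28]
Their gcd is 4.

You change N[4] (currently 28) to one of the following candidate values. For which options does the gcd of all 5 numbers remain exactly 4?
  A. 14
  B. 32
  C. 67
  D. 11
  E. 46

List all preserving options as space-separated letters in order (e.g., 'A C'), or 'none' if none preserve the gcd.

Old gcd = 4; gcd of others (without N[4]) = 4
New gcd for candidate v: gcd(4, v). Preserves old gcd iff gcd(4, v) = 4.
  Option A: v=14, gcd(4,14)=2 -> changes
  Option B: v=32, gcd(4,32)=4 -> preserves
  Option C: v=67, gcd(4,67)=1 -> changes
  Option D: v=11, gcd(4,11)=1 -> changes
  Option E: v=46, gcd(4,46)=2 -> changes

Answer: B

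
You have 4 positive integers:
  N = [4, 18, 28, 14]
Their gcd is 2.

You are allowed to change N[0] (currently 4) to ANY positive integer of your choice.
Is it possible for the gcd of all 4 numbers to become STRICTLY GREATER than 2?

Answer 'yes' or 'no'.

Answer: no

Derivation:
Current gcd = 2
gcd of all OTHER numbers (without N[0]=4): gcd([18, 28, 14]) = 2
The new gcd after any change is gcd(2, new_value).
This can be at most 2.
Since 2 = old gcd 2, the gcd can only stay the same or decrease.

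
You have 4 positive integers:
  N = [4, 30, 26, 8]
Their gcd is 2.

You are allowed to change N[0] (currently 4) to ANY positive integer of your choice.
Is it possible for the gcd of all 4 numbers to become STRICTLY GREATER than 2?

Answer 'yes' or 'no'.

Current gcd = 2
gcd of all OTHER numbers (without N[0]=4): gcd([30, 26, 8]) = 2
The new gcd after any change is gcd(2, new_value).
This can be at most 2.
Since 2 = old gcd 2, the gcd can only stay the same or decrease.

Answer: no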